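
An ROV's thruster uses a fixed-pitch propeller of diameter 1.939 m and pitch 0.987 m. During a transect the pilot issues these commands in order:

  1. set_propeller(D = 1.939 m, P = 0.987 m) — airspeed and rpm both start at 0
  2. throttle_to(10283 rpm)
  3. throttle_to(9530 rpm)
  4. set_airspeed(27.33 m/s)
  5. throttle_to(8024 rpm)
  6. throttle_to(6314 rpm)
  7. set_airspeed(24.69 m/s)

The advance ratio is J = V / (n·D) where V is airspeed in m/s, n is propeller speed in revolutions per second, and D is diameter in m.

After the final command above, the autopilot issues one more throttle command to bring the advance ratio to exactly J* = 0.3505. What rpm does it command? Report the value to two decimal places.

set_propeller: D = 1.939 m, P = 0.987 m (p = P/D = 0.509025); state ← (V=0, rpm=0)
throttle_to(10283): rpm ← 10283
throttle_to(9530): rpm ← 9530
set_airspeed(27.33): V ← 27.33 m/s
throttle_to(8024): rpm ← 8024
throttle_to(6314): rpm ← 6314
set_airspeed(24.69): V ← 24.69 m/s
final state: V = 24.69 m/s, rpm = 6314 → n = rpm/60 = 105.233333 rev/s
target J* = 0.3505; solve J* = V/(n·D) for n: n = V/(J*·D) = 24.69/(0.3505 × 1.939) = 36.329152 rev/s
rpm = 60·n = 2179.749110

rpm = 2179.75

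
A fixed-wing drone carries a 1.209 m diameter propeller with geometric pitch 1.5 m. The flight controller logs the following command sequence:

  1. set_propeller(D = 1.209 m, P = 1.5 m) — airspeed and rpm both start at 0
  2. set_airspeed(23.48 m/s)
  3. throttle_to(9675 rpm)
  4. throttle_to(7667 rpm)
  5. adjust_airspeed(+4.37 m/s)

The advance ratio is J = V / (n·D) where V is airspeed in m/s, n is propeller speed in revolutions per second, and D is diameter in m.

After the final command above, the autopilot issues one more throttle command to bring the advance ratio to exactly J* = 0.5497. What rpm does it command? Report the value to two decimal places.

rpm = 2514.34

set_propeller: D = 1.209 m, P = 1.5 m (p = P/D = 1.240695); state ← (V=0, rpm=0)
set_airspeed(23.48): V ← 23.48 m/s
throttle_to(9675): rpm ← 9675
throttle_to(7667): rpm ← 7667
adjust_airspeed(+4.37): V ← 23.48 +4.37 = 27.85 m/s
final state: V = 27.85 m/s, rpm = 7667 → n = rpm/60 = 127.783333 rev/s
target J* = 0.5497; solve J* = V/(n·D) for n: n = V/(J*·D) = 27.85/(0.5497 × 1.209) = 41.905706 rev/s
rpm = 60·n = 2514.342360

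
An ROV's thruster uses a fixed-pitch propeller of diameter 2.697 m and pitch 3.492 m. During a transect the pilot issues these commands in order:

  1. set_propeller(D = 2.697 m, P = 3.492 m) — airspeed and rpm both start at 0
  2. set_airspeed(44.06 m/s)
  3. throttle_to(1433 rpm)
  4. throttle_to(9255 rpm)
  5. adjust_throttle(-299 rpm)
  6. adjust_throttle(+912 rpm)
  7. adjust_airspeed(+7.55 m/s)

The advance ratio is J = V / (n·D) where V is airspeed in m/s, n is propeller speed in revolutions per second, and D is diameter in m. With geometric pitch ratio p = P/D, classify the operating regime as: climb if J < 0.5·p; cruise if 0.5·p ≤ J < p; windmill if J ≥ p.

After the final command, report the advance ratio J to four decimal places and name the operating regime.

set_propeller: D = 2.697 m, P = 3.492 m (p = P/D = 1.294772); state ← (V=0, rpm=0)
set_airspeed(44.06): V ← 44.06 m/s
throttle_to(1433): rpm ← 1433
throttle_to(9255): rpm ← 9255
adjust_throttle(-299): rpm ← 9255 -299 = 8956
adjust_throttle(+912): rpm ← 8956 +912 = 9868
adjust_airspeed(+7.55): V ← 44.06 +7.55 = 51.61 m/s
final state: V = 51.61 m/s, rpm = 9868 → n = rpm/60 = 164.466667 rev/s
J = V / (n·D) = 51.61 / (164.466667 × 2.697) = 0.116352
regime bands: climb J<0.6474 | cruise [0.6474, 1.2948) | windmill J≥1.2948
J = 0.1164 → climb

J = 0.1164, regime = climb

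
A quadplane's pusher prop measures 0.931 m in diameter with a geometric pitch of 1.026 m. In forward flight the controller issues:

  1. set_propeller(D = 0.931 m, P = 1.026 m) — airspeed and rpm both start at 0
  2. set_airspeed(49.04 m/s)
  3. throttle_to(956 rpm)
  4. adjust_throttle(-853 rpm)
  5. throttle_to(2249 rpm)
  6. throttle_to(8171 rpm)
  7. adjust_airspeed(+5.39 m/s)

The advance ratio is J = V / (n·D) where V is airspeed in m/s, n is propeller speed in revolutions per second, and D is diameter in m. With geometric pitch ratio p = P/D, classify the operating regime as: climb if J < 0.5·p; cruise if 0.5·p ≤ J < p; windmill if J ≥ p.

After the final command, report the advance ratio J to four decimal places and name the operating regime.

set_propeller: D = 0.931 m, P = 1.026 m (p = P/D = 1.102041); state ← (V=0, rpm=0)
set_airspeed(49.04): V ← 49.04 m/s
throttle_to(956): rpm ← 956
adjust_throttle(-853): rpm ← 956 -853 = 103
throttle_to(2249): rpm ← 2249
throttle_to(8171): rpm ← 8171
adjust_airspeed(+5.39): V ← 49.04 +5.39 = 54.43 m/s
final state: V = 54.43 m/s, rpm = 8171 → n = rpm/60 = 136.183333 rev/s
J = V / (n·D) = 54.43 / (136.183333 × 0.931) = 0.429304
regime bands: climb J<0.5510 | cruise [0.5510, 1.1020) | windmill J≥1.1020
J = 0.4293 → climb

J = 0.4293, regime = climb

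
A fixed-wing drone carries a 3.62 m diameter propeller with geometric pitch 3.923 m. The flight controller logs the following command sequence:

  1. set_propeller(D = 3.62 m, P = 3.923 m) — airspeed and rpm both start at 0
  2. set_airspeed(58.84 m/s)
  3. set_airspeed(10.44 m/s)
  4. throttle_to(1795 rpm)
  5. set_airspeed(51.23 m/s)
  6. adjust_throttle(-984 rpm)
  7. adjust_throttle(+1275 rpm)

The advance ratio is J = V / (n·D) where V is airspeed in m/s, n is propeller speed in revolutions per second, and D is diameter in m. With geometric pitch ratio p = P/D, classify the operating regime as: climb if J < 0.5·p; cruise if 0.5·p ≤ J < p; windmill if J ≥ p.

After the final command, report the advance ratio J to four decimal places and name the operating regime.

set_propeller: D = 3.62 m, P = 3.923 m (p = P/D = 1.083702); state ← (V=0, rpm=0)
set_airspeed(58.84): V ← 58.84 m/s
set_airspeed(10.44): V ← 10.44 m/s
throttle_to(1795): rpm ← 1795
set_airspeed(51.23): V ← 51.23 m/s
adjust_throttle(-984): rpm ← 1795 -984 = 811
adjust_throttle(+1275): rpm ← 811 +1275 = 2086
final state: V = 51.23 m/s, rpm = 2086 → n = rpm/60 = 34.766667 rev/s
J = V / (n·D) = 51.23 / (34.766667 × 3.62) = 0.407055
regime bands: climb J<0.5419 | cruise [0.5419, 1.0837) | windmill J≥1.0837
J = 0.4071 → climb

J = 0.4071, regime = climb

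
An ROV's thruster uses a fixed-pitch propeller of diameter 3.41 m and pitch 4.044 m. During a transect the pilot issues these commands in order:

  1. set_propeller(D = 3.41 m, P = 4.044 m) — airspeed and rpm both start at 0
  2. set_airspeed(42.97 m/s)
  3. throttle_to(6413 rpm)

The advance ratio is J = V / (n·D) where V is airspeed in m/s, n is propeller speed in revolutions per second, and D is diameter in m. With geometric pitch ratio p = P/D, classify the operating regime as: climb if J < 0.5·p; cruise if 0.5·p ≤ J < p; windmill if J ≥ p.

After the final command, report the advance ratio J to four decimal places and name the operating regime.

set_propeller: D = 3.41 m, P = 4.044 m (p = P/D = 1.185924); state ← (V=0, rpm=0)
set_airspeed(42.97): V ← 42.97 m/s
throttle_to(6413): rpm ← 6413
final state: V = 42.97 m/s, rpm = 6413 → n = rpm/60 = 106.883333 rev/s
J = V / (n·D) = 42.97 / (106.883333 × 3.41) = 0.117897
regime bands: climb J<0.5930 | cruise [0.5930, 1.1859) | windmill J≥1.1859
J = 0.1179 → climb

J = 0.1179, regime = climb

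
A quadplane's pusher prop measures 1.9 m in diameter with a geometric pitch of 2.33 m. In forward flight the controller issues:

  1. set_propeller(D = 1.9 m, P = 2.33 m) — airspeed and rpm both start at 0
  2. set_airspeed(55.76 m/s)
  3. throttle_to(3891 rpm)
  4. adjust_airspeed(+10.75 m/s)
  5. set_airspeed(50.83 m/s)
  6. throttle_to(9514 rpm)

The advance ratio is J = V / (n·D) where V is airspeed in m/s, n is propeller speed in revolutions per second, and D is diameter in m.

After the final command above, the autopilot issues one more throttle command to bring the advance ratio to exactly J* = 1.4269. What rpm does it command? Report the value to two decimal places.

rpm = 1124.93

set_propeller: D = 1.9 m, P = 2.33 m (p = P/D = 1.226316); state ← (V=0, rpm=0)
set_airspeed(55.76): V ← 55.76 m/s
throttle_to(3891): rpm ← 3891
adjust_airspeed(+10.75): V ← 55.76 +10.75 = 66.51 m/s
set_airspeed(50.83): V ← 50.83 m/s
throttle_to(9514): rpm ← 9514
final state: V = 50.83 m/s, rpm = 9514 → n = rpm/60 = 158.566667 rev/s
target J* = 1.4269; solve J* = V/(n·D) for n: n = V/(J*·D) = 50.83/(1.4269 × 1.9) = 18.748778 rev/s
rpm = 60·n = 1124.926691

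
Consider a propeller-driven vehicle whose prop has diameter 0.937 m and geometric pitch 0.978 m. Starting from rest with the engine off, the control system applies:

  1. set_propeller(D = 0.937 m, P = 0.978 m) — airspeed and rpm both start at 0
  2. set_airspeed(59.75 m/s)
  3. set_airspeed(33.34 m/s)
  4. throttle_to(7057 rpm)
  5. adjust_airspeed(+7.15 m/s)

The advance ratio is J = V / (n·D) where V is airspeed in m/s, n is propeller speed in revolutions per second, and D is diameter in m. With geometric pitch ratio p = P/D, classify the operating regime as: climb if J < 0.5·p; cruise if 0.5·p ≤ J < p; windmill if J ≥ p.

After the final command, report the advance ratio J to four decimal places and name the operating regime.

set_propeller: D = 0.937 m, P = 0.978 m (p = P/D = 1.043757); state ← (V=0, rpm=0)
set_airspeed(59.75): V ← 59.75 m/s
set_airspeed(33.34): V ← 33.34 m/s
throttle_to(7057): rpm ← 7057
adjust_airspeed(+7.15): V ← 33.34 +7.15 = 40.49 m/s
final state: V = 40.49 m/s, rpm = 7057 → n = rpm/60 = 117.616667 rev/s
J = V / (n·D) = 40.49 / (117.616667 × 0.937) = 0.367400
regime bands: climb J<0.5219 | cruise [0.5219, 1.0438) | windmill J≥1.0438
J = 0.3674 → climb

J = 0.3674, regime = climb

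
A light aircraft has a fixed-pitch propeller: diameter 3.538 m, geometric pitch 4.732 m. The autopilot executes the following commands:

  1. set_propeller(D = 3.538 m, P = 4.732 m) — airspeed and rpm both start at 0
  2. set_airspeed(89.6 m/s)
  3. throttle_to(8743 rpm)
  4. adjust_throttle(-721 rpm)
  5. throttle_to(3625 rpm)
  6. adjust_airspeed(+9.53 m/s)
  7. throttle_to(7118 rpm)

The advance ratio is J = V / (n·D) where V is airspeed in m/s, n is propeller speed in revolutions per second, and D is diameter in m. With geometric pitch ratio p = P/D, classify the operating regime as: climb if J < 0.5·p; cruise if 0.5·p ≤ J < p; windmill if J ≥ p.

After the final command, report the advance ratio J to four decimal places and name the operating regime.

set_propeller: D = 3.538 m, P = 4.732 m (p = P/D = 1.337479); state ← (V=0, rpm=0)
set_airspeed(89.6): V ← 89.6 m/s
throttle_to(8743): rpm ← 8743
adjust_throttle(-721): rpm ← 8743 -721 = 8022
throttle_to(3625): rpm ← 3625
adjust_airspeed(+9.53): V ← 89.6 +9.53 = 99.13 m/s
throttle_to(7118): rpm ← 7118
final state: V = 99.13 m/s, rpm = 7118 → n = rpm/60 = 118.633333 rev/s
J = V / (n·D) = 99.13 / (118.633333 × 3.538) = 0.236179
regime bands: climb J<0.6687 | cruise [0.6687, 1.3375) | windmill J≥1.3375
J = 0.2362 → climb

J = 0.2362, regime = climb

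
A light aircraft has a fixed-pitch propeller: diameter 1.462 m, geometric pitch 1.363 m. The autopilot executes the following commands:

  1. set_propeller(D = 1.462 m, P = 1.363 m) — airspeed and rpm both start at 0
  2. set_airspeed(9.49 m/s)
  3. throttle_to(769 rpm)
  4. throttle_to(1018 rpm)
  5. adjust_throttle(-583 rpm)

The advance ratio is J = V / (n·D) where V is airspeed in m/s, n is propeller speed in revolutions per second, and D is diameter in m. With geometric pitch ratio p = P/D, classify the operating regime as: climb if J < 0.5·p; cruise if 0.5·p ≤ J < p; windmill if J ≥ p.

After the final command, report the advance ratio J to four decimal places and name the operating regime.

set_propeller: D = 1.462 m, P = 1.363 m (p = P/D = 0.932285); state ← (V=0, rpm=0)
set_airspeed(9.49): V ← 9.49 m/s
throttle_to(769): rpm ← 769
throttle_to(1018): rpm ← 1018
adjust_throttle(-583): rpm ← 1018 -583 = 435
final state: V = 9.49 m/s, rpm = 435 → n = rpm/60 = 7.250000 rev/s
J = V / (n·D) = 9.49 / (7.250000 × 1.462) = 0.895325
regime bands: climb J<0.4661 | cruise [0.4661, 0.9323) | windmill J≥0.9323
J = 0.8953 → cruise

J = 0.8953, regime = cruise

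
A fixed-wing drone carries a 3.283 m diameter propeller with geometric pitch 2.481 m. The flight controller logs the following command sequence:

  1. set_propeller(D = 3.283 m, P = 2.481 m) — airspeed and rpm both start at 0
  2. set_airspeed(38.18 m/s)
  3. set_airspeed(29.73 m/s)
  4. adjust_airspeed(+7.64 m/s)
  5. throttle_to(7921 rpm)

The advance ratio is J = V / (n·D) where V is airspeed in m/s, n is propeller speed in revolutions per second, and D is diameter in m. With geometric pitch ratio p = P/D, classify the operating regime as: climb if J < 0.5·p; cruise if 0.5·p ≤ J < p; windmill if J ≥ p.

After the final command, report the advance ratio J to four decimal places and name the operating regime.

J = 0.0862, regime = climb

set_propeller: D = 3.283 m, P = 2.481 m (p = P/D = 0.755711); state ← (V=0, rpm=0)
set_airspeed(38.18): V ← 38.18 m/s
set_airspeed(29.73): V ← 29.73 m/s
adjust_airspeed(+7.64): V ← 29.73 +7.64 = 37.37 m/s
throttle_to(7921): rpm ← 7921
final state: V = 37.37 m/s, rpm = 7921 → n = rpm/60 = 132.016667 rev/s
J = V / (n·D) = 37.37 / (132.016667 × 3.283) = 0.086223
regime bands: climb J<0.3779 | cruise [0.3779, 0.7557) | windmill J≥0.7557
J = 0.0862 → climb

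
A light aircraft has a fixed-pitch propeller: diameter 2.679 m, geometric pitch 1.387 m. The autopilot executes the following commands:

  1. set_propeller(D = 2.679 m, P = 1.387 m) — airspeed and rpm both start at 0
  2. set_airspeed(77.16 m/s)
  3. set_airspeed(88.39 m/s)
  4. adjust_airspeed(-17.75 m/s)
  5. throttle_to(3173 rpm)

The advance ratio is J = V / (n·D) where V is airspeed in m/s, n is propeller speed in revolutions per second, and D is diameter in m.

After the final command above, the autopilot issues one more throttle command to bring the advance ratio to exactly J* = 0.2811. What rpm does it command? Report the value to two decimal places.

rpm = 5628.19

set_propeller: D = 2.679 m, P = 1.387 m (p = P/D = 0.517730); state ← (V=0, rpm=0)
set_airspeed(77.16): V ← 77.16 m/s
set_airspeed(88.39): V ← 88.39 m/s
adjust_airspeed(-17.75): V ← 88.39 -17.75 = 70.64 m/s
throttle_to(3173): rpm ← 3173
final state: V = 70.64 m/s, rpm = 3173 → n = rpm/60 = 52.883333 rev/s
target J* = 0.2811; solve J* = V/(n·D) for n: n = V/(J*·D) = 70.64/(0.2811 × 2.679) = 93.803087 rev/s
rpm = 60·n = 5628.185225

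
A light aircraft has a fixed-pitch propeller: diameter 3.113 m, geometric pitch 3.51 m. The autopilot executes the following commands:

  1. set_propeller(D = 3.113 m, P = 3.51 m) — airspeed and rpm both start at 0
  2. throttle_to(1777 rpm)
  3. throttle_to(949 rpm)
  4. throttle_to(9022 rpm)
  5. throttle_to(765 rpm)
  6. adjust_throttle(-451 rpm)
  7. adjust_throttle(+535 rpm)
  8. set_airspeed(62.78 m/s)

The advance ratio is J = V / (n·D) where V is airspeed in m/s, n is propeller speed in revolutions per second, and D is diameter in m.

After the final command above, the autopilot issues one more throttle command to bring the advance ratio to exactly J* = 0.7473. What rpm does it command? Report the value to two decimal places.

rpm = 1619.19

set_propeller: D = 3.113 m, P = 3.51 m (p = P/D = 1.127530); state ← (V=0, rpm=0)
throttle_to(1777): rpm ← 1777
throttle_to(949): rpm ← 949
throttle_to(9022): rpm ← 9022
throttle_to(765): rpm ← 765
adjust_throttle(-451): rpm ← 765 -451 = 314
adjust_throttle(+535): rpm ← 314 +535 = 849
set_airspeed(62.78): V ← 62.78 m/s
final state: V = 62.78 m/s, rpm = 849 → n = rpm/60 = 14.150000 rev/s
target J* = 0.7473; solve J* = V/(n·D) for n: n = V/(J*·D) = 62.78/(0.7473 × 3.113) = 26.986540 rev/s
rpm = 60·n = 1619.192408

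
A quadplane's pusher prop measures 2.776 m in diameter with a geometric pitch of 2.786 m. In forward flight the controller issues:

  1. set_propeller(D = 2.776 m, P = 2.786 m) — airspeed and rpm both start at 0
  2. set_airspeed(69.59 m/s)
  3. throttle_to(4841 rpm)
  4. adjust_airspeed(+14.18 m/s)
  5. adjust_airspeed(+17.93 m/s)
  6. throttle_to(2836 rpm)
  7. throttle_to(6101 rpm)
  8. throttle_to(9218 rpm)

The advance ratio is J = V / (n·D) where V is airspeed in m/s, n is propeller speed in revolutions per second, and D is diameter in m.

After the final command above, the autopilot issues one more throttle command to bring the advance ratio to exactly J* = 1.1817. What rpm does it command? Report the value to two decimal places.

set_propeller: D = 2.776 m, P = 2.786 m (p = P/D = 1.003602); state ← (V=0, rpm=0)
set_airspeed(69.59): V ← 69.59 m/s
throttle_to(4841): rpm ← 4841
adjust_airspeed(+14.18): V ← 69.59 +14.18 = 83.77 m/s
adjust_airspeed(+17.93): V ← 83.77 +17.93 = 101.7 m/s
throttle_to(2836): rpm ← 2836
throttle_to(6101): rpm ← 6101
throttle_to(9218): rpm ← 9218
final state: V = 101.7 m/s, rpm = 9218 → n = rpm/60 = 153.633333 rev/s
target J* = 1.1817; solve J* = V/(n·D) for n: n = V/(J*·D) = 101.7/(1.1817 × 2.776) = 31.002324 rev/s
rpm = 60·n = 1860.139461

rpm = 1860.14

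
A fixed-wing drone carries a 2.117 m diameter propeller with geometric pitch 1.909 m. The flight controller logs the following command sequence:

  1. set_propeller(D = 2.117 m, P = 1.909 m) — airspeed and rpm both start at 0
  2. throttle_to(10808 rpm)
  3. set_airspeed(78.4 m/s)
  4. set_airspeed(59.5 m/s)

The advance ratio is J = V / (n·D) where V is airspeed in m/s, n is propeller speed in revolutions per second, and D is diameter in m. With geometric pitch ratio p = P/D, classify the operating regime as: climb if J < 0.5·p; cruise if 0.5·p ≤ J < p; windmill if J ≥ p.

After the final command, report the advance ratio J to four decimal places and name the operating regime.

J = 0.1560, regime = climb

set_propeller: D = 2.117 m, P = 1.909 m (p = P/D = 0.901748); state ← (V=0, rpm=0)
throttle_to(10808): rpm ← 10808
set_airspeed(78.4): V ← 78.4 m/s
set_airspeed(59.5): V ← 59.5 m/s
final state: V = 59.5 m/s, rpm = 10808 → n = rpm/60 = 180.133333 rev/s
J = V / (n·D) = 59.5 / (180.133333 × 2.117) = 0.156028
regime bands: climb J<0.4509 | cruise [0.4509, 0.9017) | windmill J≥0.9017
J = 0.1560 → climb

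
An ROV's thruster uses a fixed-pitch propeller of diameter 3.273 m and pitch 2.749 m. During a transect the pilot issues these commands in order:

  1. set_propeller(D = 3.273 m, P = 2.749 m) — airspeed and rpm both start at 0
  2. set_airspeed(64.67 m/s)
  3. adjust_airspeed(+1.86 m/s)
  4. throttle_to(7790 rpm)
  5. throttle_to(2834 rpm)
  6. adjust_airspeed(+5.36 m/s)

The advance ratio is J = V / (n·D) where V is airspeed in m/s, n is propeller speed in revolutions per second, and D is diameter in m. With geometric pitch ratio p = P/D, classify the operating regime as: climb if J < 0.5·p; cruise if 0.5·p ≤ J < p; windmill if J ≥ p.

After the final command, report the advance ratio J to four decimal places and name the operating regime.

set_propeller: D = 3.273 m, P = 2.749 m (p = P/D = 0.839902); state ← (V=0, rpm=0)
set_airspeed(64.67): V ← 64.67 m/s
adjust_airspeed(+1.86): V ← 64.67 +1.86 = 66.53 m/s
throttle_to(7790): rpm ← 7790
throttle_to(2834): rpm ← 2834
adjust_airspeed(+5.36): V ← 66.53 +5.36 = 71.89 m/s
final state: V = 71.89 m/s, rpm = 2834 → n = rpm/60 = 47.233333 rev/s
J = V / (n·D) = 71.89 / (47.233333 × 3.273) = 0.465022
regime bands: climb J<0.4200 | cruise [0.4200, 0.8399) | windmill J≥0.8399
J = 0.4650 → cruise

J = 0.4650, regime = cruise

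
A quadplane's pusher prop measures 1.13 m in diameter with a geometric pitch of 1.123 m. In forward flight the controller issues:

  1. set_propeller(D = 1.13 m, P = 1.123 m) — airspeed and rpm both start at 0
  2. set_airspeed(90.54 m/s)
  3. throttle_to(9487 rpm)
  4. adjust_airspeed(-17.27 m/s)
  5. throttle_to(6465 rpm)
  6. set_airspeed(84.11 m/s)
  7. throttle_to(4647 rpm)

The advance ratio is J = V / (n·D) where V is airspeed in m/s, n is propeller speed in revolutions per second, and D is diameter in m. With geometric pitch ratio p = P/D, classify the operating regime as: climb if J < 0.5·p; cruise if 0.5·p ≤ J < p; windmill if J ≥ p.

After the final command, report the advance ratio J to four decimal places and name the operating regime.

J = 0.9611, regime = cruise

set_propeller: D = 1.13 m, P = 1.123 m (p = P/D = 0.993805); state ← (V=0, rpm=0)
set_airspeed(90.54): V ← 90.54 m/s
throttle_to(9487): rpm ← 9487
adjust_airspeed(-17.27): V ← 90.54 -17.27 = 73.27 m/s
throttle_to(6465): rpm ← 6465
set_airspeed(84.11): V ← 84.11 m/s
throttle_to(4647): rpm ← 4647
final state: V = 84.11 m/s, rpm = 4647 → n = rpm/60 = 77.450000 rev/s
J = V / (n·D) = 84.11 / (77.450000 × 1.13) = 0.961054
regime bands: climb J<0.4969 | cruise [0.4969, 0.9938) | windmill J≥0.9938
J = 0.9611 → cruise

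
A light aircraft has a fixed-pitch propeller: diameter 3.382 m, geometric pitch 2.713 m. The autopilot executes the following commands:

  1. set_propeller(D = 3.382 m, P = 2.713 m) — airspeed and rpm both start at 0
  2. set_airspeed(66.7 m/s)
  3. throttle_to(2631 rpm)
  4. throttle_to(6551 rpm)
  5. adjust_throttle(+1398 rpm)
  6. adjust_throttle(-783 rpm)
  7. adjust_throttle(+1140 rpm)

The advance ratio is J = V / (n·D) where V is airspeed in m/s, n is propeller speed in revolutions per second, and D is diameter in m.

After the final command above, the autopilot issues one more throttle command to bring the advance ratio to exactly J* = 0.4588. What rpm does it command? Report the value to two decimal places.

rpm = 2579.17

set_propeller: D = 3.382 m, P = 2.713 m (p = P/D = 0.802188); state ← (V=0, rpm=0)
set_airspeed(66.7): V ← 66.7 m/s
throttle_to(2631): rpm ← 2631
throttle_to(6551): rpm ← 6551
adjust_throttle(+1398): rpm ← 6551 +1398 = 7949
adjust_throttle(-783): rpm ← 7949 -783 = 7166
adjust_throttle(+1140): rpm ← 7166 +1140 = 8306
final state: V = 66.7 m/s, rpm = 8306 → n = rpm/60 = 138.433333 rev/s
target J* = 0.4588; solve J* = V/(n·D) for n: n = V/(J*·D) = 66.7/(0.4588 × 3.382) = 42.986177 rev/s
rpm = 60·n = 2579.170613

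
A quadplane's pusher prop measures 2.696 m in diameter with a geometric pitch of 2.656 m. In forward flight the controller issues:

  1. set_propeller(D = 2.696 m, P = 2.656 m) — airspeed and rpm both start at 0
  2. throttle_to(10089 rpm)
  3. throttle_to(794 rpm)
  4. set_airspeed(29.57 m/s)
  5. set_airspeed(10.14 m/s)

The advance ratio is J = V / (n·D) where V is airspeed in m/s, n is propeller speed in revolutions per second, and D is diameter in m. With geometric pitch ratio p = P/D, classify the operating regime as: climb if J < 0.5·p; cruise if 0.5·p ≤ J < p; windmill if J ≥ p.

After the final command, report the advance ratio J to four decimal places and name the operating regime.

J = 0.2842, regime = climb

set_propeller: D = 2.696 m, P = 2.656 m (p = P/D = 0.985163); state ← (V=0, rpm=0)
throttle_to(10089): rpm ← 10089
throttle_to(794): rpm ← 794
set_airspeed(29.57): V ← 29.57 m/s
set_airspeed(10.14): V ← 10.14 m/s
final state: V = 10.14 m/s, rpm = 794 → n = rpm/60 = 13.233333 rev/s
J = V / (n·D) = 10.14 / (13.233333 × 2.696) = 0.284216
regime bands: climb J<0.4926 | cruise [0.4926, 0.9852) | windmill J≥0.9852
J = 0.2842 → climb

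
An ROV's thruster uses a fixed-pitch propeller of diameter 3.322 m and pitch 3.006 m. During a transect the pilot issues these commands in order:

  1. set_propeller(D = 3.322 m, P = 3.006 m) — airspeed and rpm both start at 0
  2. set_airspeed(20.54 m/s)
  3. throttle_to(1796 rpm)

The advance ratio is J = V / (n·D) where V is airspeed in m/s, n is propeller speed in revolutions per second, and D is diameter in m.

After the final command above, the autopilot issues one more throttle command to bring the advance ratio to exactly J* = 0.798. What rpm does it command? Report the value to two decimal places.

set_propeller: D = 3.322 m, P = 3.006 m (p = P/D = 0.904877); state ← (V=0, rpm=0)
set_airspeed(20.54): V ← 20.54 m/s
throttle_to(1796): rpm ← 1796
final state: V = 20.54 m/s, rpm = 1796 → n = rpm/60 = 29.933333 rev/s
target J* = 0.798; solve J* = V/(n·D) for n: n = V/(J*·D) = 20.54/(0.798 × 3.322) = 7.748148 rev/s
rpm = 60·n = 464.888893

rpm = 464.89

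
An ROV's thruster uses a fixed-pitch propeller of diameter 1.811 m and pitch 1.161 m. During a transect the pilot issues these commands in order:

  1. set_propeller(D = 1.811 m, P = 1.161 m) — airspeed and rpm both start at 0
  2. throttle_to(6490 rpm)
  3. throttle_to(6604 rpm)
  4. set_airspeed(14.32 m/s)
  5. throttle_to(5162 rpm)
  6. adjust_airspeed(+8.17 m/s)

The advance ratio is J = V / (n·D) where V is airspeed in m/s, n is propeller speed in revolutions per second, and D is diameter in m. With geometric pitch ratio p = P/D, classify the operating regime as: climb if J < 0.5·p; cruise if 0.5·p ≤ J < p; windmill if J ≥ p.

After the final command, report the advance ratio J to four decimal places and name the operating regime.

J = 0.1443, regime = climb

set_propeller: D = 1.811 m, P = 1.161 m (p = P/D = 0.641082); state ← (V=0, rpm=0)
throttle_to(6490): rpm ← 6490
throttle_to(6604): rpm ← 6604
set_airspeed(14.32): V ← 14.32 m/s
throttle_to(5162): rpm ← 5162
adjust_airspeed(+8.17): V ← 14.32 +8.17 = 22.49 m/s
final state: V = 22.49 m/s, rpm = 5162 → n = rpm/60 = 86.033333 rev/s
J = V / (n·D) = 22.49 / (86.033333 × 1.811) = 0.144346
regime bands: climb J<0.3205 | cruise [0.3205, 0.6411) | windmill J≥0.6411
J = 0.1443 → climb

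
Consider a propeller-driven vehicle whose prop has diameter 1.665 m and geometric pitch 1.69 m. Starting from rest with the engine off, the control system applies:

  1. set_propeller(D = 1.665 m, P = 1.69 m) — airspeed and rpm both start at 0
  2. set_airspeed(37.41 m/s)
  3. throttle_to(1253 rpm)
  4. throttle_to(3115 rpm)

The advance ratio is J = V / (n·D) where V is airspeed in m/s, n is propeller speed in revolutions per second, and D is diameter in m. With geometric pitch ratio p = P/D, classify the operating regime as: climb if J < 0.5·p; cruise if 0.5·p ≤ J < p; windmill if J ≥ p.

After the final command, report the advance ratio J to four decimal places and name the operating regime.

J = 0.4328, regime = climb

set_propeller: D = 1.665 m, P = 1.69 m (p = P/D = 1.015015); state ← (V=0, rpm=0)
set_airspeed(37.41): V ← 37.41 m/s
throttle_to(1253): rpm ← 1253
throttle_to(3115): rpm ← 3115
final state: V = 37.41 m/s, rpm = 3115 → n = rpm/60 = 51.916667 rev/s
J = V / (n·D) = 37.41 / (51.916667 × 1.665) = 0.432779
regime bands: climb J<0.5075 | cruise [0.5075, 1.0150) | windmill J≥1.0150
J = 0.4328 → climb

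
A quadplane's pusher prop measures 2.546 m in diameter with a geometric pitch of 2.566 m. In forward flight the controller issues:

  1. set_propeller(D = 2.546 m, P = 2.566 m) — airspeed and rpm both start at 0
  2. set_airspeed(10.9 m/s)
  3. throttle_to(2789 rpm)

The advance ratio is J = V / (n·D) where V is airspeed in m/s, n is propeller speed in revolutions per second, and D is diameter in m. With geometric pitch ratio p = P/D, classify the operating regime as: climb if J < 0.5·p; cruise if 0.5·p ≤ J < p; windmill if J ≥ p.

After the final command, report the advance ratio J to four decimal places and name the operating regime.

J = 0.0921, regime = climb

set_propeller: D = 2.546 m, P = 2.566 m (p = P/D = 1.007855); state ← (V=0, rpm=0)
set_airspeed(10.9): V ← 10.9 m/s
throttle_to(2789): rpm ← 2789
final state: V = 10.9 m/s, rpm = 2789 → n = rpm/60 = 46.483333 rev/s
J = V / (n·D) = 10.9 / (46.483333 × 2.546) = 0.092102
regime bands: climb J<0.5039 | cruise [0.5039, 1.0079) | windmill J≥1.0079
J = 0.0921 → climb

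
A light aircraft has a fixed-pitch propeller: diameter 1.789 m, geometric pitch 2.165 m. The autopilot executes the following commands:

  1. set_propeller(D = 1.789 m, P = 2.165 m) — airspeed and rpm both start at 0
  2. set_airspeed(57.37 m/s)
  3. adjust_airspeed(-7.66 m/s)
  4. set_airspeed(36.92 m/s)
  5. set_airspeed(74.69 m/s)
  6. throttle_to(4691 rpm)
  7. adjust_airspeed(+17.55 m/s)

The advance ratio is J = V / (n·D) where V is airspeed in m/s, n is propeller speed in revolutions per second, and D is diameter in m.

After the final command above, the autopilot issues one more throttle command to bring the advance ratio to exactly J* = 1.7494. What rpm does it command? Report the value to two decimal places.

rpm = 1768.36

set_propeller: D = 1.789 m, P = 2.165 m (p = P/D = 1.210173); state ← (V=0, rpm=0)
set_airspeed(57.37): V ← 57.37 m/s
adjust_airspeed(-7.66): V ← 57.37 -7.66 = 49.71 m/s
set_airspeed(36.92): V ← 36.92 m/s
set_airspeed(74.69): V ← 74.69 m/s
throttle_to(4691): rpm ← 4691
adjust_airspeed(+17.55): V ← 74.69 +17.55 = 92.24 m/s
final state: V = 92.24 m/s, rpm = 4691 → n = rpm/60 = 78.183333 rev/s
target J* = 1.7494; solve J* = V/(n·D) for n: n = V/(J*·D) = 92.24/(1.7494 × 1.789) = 29.472694 rev/s
rpm = 60·n = 1768.361626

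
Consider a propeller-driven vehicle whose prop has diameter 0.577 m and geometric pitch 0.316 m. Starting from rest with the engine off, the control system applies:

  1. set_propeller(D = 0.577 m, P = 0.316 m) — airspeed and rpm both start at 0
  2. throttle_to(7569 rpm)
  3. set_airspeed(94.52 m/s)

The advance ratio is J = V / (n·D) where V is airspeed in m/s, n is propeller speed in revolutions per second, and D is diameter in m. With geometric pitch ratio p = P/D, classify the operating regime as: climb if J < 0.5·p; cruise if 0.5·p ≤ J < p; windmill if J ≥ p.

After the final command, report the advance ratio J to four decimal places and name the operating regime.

set_propeller: D = 0.577 m, P = 0.316 m (p = P/D = 0.547660); state ← (V=0, rpm=0)
throttle_to(7569): rpm ← 7569
set_airspeed(94.52): V ← 94.52 m/s
final state: V = 94.52 m/s, rpm = 7569 → n = rpm/60 = 126.150000 rev/s
J = V / (n·D) = 94.52 / (126.150000 × 0.577) = 1.298556
regime bands: climb J<0.2738 | cruise [0.2738, 0.5477) | windmill J≥0.5477
J = 1.2986 → windmill

J = 1.2986, regime = windmill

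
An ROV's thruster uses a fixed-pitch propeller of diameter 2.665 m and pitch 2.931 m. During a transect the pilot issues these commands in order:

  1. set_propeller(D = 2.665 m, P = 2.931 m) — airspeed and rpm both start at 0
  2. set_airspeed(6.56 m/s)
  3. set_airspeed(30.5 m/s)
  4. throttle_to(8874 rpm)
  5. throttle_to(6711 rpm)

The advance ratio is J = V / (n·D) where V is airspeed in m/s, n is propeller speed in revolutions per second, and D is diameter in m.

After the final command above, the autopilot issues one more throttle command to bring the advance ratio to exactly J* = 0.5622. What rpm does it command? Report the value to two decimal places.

set_propeller: D = 2.665 m, P = 2.931 m (p = P/D = 1.099812); state ← (V=0, rpm=0)
set_airspeed(6.56): V ← 6.56 m/s
set_airspeed(30.5): V ← 30.5 m/s
throttle_to(8874): rpm ← 8874
throttle_to(6711): rpm ← 6711
final state: V = 30.5 m/s, rpm = 6711 → n = rpm/60 = 111.850000 rev/s
target J* = 0.5622; solve J* = V/(n·D) for n: n = V/(J*·D) = 30.5/(0.5622 × 2.665) = 20.356907 rev/s
rpm = 60·n = 1221.414398

rpm = 1221.41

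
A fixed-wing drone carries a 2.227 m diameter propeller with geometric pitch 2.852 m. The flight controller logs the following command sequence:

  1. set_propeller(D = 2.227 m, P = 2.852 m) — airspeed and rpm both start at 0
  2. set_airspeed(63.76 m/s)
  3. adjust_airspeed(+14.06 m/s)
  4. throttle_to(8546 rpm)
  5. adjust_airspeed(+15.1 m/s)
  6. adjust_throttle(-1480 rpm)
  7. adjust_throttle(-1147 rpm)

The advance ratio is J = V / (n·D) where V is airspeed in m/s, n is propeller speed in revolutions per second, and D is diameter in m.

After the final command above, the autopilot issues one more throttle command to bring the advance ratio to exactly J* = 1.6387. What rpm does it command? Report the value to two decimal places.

rpm = 1527.71

set_propeller: D = 2.227 m, P = 2.852 m (p = P/D = 1.280647); state ← (V=0, rpm=0)
set_airspeed(63.76): V ← 63.76 m/s
adjust_airspeed(+14.06): V ← 63.76 +14.06 = 77.82 m/s
throttle_to(8546): rpm ← 8546
adjust_airspeed(+15.1): V ← 77.82 +15.1 = 92.92 m/s
adjust_throttle(-1480): rpm ← 8546 -1480 = 7066
adjust_throttle(-1147): rpm ← 7066 -1147 = 5919
final state: V = 92.92 m/s, rpm = 5919 → n = rpm/60 = 98.650000 rev/s
target J* = 1.6387; solve J* = V/(n·D) for n: n = V/(J*·D) = 92.92/(1.6387 × 2.227) = 25.461825 rev/s
rpm = 60·n = 1527.709505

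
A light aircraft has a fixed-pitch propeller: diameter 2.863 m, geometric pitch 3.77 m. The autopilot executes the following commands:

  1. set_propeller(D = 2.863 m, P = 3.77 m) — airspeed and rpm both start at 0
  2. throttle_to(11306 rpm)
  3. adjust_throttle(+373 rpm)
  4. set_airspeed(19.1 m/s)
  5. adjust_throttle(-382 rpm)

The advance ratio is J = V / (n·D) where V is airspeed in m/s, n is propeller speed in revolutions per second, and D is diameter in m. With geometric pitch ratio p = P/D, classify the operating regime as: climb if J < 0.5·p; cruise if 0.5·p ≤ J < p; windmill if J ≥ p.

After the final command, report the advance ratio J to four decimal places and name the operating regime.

J = 0.0354, regime = climb

set_propeller: D = 2.863 m, P = 3.77 m (p = P/D = 1.316801); state ← (V=0, rpm=0)
throttle_to(11306): rpm ← 11306
adjust_throttle(+373): rpm ← 11306 +373 = 11679
set_airspeed(19.1): V ← 19.1 m/s
adjust_throttle(-382): rpm ← 11679 -382 = 11297
final state: V = 19.1 m/s, rpm = 11297 → n = rpm/60 = 188.283333 rev/s
J = V / (n·D) = 19.1 / (188.283333 × 2.863) = 0.035432
regime bands: climb J<0.6584 | cruise [0.6584, 1.3168) | windmill J≥1.3168
J = 0.0354 → climb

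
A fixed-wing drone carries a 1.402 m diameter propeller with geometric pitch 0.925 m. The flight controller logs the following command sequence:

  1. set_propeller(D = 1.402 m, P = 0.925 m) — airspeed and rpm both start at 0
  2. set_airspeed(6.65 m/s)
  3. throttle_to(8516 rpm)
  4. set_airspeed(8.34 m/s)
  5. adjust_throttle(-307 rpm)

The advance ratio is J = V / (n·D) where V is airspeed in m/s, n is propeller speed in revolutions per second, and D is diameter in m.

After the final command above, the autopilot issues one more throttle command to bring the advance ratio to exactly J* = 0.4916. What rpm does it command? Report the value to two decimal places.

rpm = 726.03

set_propeller: D = 1.402 m, P = 0.925 m (p = P/D = 0.659772); state ← (V=0, rpm=0)
set_airspeed(6.65): V ← 6.65 m/s
throttle_to(8516): rpm ← 8516
set_airspeed(8.34): V ← 8.34 m/s
adjust_throttle(-307): rpm ← 8516 -307 = 8209
final state: V = 8.34 m/s, rpm = 8209 → n = rpm/60 = 136.816667 rev/s
target J* = 0.4916; solve J* = V/(n·D) for n: n = V/(J*·D) = 8.34/(0.4916 × 1.402) = 12.100579 rev/s
rpm = 60·n = 726.034759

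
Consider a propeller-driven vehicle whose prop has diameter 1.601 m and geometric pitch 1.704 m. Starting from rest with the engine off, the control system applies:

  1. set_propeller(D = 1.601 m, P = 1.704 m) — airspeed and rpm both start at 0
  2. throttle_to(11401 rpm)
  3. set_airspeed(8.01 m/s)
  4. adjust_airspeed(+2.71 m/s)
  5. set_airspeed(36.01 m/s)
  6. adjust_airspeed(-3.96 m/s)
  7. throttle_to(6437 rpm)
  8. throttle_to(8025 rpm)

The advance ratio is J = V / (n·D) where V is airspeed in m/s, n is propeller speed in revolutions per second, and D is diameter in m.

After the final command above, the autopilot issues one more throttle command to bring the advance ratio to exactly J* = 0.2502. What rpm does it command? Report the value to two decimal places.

rpm = 4800.66

set_propeller: D = 1.601 m, P = 1.704 m (p = P/D = 1.064335); state ← (V=0, rpm=0)
throttle_to(11401): rpm ← 11401
set_airspeed(8.01): V ← 8.01 m/s
adjust_airspeed(+2.71): V ← 8.01 +2.71 = 10.72 m/s
set_airspeed(36.01): V ← 36.01 m/s
adjust_airspeed(-3.96): V ← 36.01 -3.96 = 32.05 m/s
throttle_to(6437): rpm ← 6437
throttle_to(8025): rpm ← 8025
final state: V = 32.05 m/s, rpm = 8025 → n = rpm/60 = 133.750000 rev/s
target J* = 0.2502; solve J* = V/(n·D) for n: n = V/(J*·D) = 32.05/(0.2502 × 1.601) = 80.010944 rev/s
rpm = 60·n = 4800.656664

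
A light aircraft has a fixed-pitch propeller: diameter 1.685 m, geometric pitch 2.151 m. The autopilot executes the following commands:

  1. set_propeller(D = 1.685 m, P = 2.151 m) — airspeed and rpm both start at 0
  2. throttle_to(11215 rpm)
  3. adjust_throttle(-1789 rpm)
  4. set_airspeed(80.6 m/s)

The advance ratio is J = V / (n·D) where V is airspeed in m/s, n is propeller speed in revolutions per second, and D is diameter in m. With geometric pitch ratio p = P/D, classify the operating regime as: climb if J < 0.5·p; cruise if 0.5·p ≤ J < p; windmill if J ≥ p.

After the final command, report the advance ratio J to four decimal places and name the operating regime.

J = 0.3045, regime = climb

set_propeller: D = 1.685 m, P = 2.151 m (p = P/D = 1.276558); state ← (V=0, rpm=0)
throttle_to(11215): rpm ← 11215
adjust_throttle(-1789): rpm ← 11215 -1789 = 9426
set_airspeed(80.6): V ← 80.6 m/s
final state: V = 80.6 m/s, rpm = 9426 → n = rpm/60 = 157.100000 rev/s
J = V / (n·D) = 80.6 / (157.100000 × 1.685) = 0.304480
regime bands: climb J<0.6383 | cruise [0.6383, 1.2766) | windmill J≥1.2766
J = 0.3045 → climb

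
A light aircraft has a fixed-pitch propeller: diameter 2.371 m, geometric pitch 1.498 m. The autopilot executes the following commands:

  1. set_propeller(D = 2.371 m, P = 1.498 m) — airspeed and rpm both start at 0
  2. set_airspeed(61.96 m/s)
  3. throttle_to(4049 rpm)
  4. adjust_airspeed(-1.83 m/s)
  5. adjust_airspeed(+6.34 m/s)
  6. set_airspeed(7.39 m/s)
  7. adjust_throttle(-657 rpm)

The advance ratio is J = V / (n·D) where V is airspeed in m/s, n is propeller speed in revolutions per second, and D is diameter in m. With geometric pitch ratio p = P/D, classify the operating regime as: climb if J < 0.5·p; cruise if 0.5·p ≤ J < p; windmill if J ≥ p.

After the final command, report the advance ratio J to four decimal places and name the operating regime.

J = 0.0551, regime = climb

set_propeller: D = 2.371 m, P = 1.498 m (p = P/D = 0.631801); state ← (V=0, rpm=0)
set_airspeed(61.96): V ← 61.96 m/s
throttle_to(4049): rpm ← 4049
adjust_airspeed(-1.83): V ← 61.96 -1.83 = 60.13 m/s
adjust_airspeed(+6.34): V ← 60.13 +6.34 = 66.47 m/s
set_airspeed(7.39): V ← 7.39 m/s
adjust_throttle(-657): rpm ← 4049 -657 = 3392
final state: V = 7.39 m/s, rpm = 3392 → n = rpm/60 = 56.533333 rev/s
J = V / (n·D) = 7.39 / (56.533333 × 2.371) = 0.055133
regime bands: climb J<0.3159 | cruise [0.3159, 0.6318) | windmill J≥0.6318
J = 0.0551 → climb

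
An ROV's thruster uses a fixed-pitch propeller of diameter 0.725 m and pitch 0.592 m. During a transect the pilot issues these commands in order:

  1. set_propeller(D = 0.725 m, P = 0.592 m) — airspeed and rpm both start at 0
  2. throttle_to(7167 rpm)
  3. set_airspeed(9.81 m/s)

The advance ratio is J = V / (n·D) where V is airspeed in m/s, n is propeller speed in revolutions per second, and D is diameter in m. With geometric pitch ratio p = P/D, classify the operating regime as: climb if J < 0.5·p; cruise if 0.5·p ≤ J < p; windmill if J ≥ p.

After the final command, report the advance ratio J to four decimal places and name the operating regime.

J = 0.1133, regime = climb

set_propeller: D = 0.725 m, P = 0.592 m (p = P/D = 0.816552); state ← (V=0, rpm=0)
throttle_to(7167): rpm ← 7167
set_airspeed(9.81): V ← 9.81 m/s
final state: V = 9.81 m/s, rpm = 7167 → n = rpm/60 = 119.450000 rev/s
J = V / (n·D) = 9.81 / (119.450000 × 0.725) = 0.113278
regime bands: climb J<0.4083 | cruise [0.4083, 0.8166) | windmill J≥0.8166
J = 0.1133 → climb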